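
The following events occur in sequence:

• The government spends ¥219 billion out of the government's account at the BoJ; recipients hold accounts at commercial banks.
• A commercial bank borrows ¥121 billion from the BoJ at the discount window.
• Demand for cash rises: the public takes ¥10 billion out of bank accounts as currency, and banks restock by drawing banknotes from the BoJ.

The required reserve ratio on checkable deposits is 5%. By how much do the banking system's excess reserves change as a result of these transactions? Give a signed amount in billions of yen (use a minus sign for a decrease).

+¥319.55 billion

Government spending ¥219 billion: reserves +¥219B, deposits +¥219B.
Discount-window loan ¥121 billion: reserves +¥121B, deposits 0.
Currency withdrawal ¥10 billion: reserves −¥10B, deposits −¥10B.
Totals: Δreserves = +¥330B, Δdeposits = +¥209B.
Δrequired reserves = 5% × +¥209B = +¥10.45B.
Δexcess reserves = Δreserves − Δrequired = +¥330B − (+¥10.45B) = +¥319.55 billion.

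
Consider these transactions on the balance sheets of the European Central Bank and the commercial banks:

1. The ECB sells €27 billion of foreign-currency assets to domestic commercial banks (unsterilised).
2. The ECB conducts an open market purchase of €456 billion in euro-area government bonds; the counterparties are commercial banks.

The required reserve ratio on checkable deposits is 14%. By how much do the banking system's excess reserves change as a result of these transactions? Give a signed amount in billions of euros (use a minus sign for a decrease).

FX sale €27 billion: reserves −€27B, deposits 0.
OMO purchase (from banks) €456 billion: reserves +€456B, deposits 0.
Totals: Δreserves = +€429B, Δdeposits = 0.
Δrequired reserves = 14% × 0 = 0.
Δexcess reserves = Δreserves − Δrequired = +€429B − (0) = +€429 billion.

+€429 billion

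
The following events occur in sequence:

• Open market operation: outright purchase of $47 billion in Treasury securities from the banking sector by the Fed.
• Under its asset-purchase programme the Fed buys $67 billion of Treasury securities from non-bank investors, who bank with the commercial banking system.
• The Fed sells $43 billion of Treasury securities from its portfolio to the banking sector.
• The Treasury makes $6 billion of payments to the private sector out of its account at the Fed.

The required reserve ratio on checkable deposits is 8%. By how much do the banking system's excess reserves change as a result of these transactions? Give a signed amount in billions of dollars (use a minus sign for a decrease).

OMO purchase (from banks) $47 billion: reserves +$47B, deposits 0.
Asset purchase (from non-banks) $67 billion: reserves +$67B, deposits +$67B.
OMO sale (to banks) $43 billion: reserves −$43B, deposits 0.
Government spending $6 billion: reserves +$6B, deposits +$6B.
Totals: Δreserves = +$77B, Δdeposits = +$73B.
Δrequired reserves = 8% × +$73B = +$5.84B.
Δexcess reserves = Δreserves − Δrequired = +$77B − (+$5.84B) = +$71.16 billion.

+$71.16 billion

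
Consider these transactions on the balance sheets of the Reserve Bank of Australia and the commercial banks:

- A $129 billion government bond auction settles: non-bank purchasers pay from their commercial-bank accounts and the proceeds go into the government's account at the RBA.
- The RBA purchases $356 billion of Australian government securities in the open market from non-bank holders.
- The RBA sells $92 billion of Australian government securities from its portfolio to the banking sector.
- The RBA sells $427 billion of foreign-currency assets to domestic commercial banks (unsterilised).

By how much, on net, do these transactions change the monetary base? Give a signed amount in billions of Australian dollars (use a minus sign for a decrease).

-$292 billion

RBA balance sheet:
  Assets:      Securities +$264B, Foreign assets −$427B
  Liabilities: Bank reserves −$292B, Government deposits +$129B
Commercial banking system:
  Assets:      Reserves at CB −$292B, Securities +$92B, Foreign assets +$427B
  Liabilities: Checkable deposits +$227B
Monetary base = currency + reserves: 0 + (−$292B) = -$292 billion.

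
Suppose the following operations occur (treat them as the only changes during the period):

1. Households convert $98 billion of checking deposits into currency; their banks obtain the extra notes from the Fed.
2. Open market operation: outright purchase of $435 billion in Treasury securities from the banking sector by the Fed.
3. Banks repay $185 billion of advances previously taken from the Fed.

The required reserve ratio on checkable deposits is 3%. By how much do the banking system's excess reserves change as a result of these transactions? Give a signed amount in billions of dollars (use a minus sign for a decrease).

+$154.94 billion

Currency withdrawal $98 billion: reserves −$98B, deposits −$98B.
OMO purchase (from banks) $435 billion: reserves +$435B, deposits 0.
Discount-window repayment $185 billion: reserves −$185B, deposits 0.
Totals: Δreserves = +$152B, Δdeposits = −$98B.
Δrequired reserves = 3% × −$98B = −$2.94B.
Δexcess reserves = Δreserves − Δrequired = +$152B − (−$2.94B) = +$154.94 billion.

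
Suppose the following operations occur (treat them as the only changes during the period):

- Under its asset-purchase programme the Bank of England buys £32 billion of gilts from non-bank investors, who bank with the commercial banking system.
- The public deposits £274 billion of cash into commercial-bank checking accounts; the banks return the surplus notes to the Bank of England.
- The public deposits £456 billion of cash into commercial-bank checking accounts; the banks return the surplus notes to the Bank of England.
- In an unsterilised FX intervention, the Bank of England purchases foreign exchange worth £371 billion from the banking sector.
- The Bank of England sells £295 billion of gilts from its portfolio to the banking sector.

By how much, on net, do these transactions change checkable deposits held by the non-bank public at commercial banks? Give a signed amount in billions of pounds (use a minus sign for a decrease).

Asset purchase (from non-banks) £32 billion: non-bank counterparties' bank balances rise → +£32B.
Currency deposit £274 billion: non-bank counterparties' bank balances rise → +£274B.
Currency deposit £456 billion: non-bank counterparties' bank balances rise → +£456B.
FX purchase £371 billion: the counterparty is a bank, so public deposits are unchanged → 0.
OMO sale (to banks) £295 billion: the counterparty is a bank, so public deposits are unchanged → 0.
Net: 32 + 274 + 456 + 0 + 0 = +£762 billion.

+£762 billion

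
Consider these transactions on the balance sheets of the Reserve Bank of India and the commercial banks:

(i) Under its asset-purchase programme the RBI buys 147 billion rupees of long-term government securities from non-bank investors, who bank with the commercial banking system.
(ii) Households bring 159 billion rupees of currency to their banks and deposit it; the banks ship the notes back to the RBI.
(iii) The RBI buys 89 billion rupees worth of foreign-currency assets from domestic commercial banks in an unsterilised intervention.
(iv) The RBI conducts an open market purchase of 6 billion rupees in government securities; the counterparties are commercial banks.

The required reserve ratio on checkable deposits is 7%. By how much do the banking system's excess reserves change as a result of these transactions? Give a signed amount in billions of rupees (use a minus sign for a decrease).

+379.58 billion

Asset purchase (from non-banks) 147 billion rupees: reserves +147B, deposits +147B.
Currency deposit 159 billion rupees: reserves +159B, deposits +159B.
FX purchase 89 billion rupees: reserves +89B, deposits 0.
OMO purchase (from banks) 6 billion rupees: reserves +6B, deposits 0.
Totals: Δreserves = +401B, Δdeposits = +306B.
Δrequired reserves = 7% × +306B = +21.42B.
Δexcess reserves = Δreserves − Δrequired = +401B − (+21.42B) = +379.58 billion.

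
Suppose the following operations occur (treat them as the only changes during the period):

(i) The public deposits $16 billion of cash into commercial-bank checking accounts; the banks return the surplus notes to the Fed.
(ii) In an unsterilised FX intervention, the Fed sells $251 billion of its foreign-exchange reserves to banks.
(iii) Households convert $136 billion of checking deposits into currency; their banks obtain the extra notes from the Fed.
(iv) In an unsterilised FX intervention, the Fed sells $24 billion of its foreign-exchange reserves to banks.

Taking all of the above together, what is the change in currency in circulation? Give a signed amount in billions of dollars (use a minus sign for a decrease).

+$120 billion

Fed balance sheet:
  Assets:      Foreign assets −$275B
  Liabilities: Bank reserves −$395B, Currency in circulation +$120B
Commercial banking system:
  Assets:      Reserves at CB −$395B, Foreign assets +$275B
  Liabilities: Checkable deposits −$120B
So the change in currency in circulation is +$120 billion.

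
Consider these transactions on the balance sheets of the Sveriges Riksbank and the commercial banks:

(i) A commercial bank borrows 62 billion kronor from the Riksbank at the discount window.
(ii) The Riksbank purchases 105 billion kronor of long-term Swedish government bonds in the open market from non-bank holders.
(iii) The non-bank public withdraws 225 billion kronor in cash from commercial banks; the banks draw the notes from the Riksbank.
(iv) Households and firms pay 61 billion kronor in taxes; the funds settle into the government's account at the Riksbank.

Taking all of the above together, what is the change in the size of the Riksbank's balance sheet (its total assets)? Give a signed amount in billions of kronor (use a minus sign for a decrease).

+167 billion

Riksbank balance sheet:
  Assets:      Securities +105B, Loans to banks +62B
  Liabilities: Bank reserves −119B, Currency in circulation +225B, Government deposits +61B
Commercial banking system:
  Assets:      Reserves at CB −119B
  Liabilities: Checkable deposits −181B, Borrowings from CB +62B
Change in total Riksbank assets = +167 billion.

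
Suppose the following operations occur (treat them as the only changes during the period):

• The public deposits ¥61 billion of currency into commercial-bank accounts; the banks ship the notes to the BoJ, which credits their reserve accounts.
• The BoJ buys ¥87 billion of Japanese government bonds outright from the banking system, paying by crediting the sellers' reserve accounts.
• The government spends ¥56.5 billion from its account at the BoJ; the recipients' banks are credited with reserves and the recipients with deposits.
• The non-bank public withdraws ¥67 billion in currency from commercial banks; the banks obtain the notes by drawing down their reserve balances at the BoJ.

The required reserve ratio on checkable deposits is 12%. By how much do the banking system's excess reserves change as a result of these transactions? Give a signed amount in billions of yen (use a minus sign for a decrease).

+¥131.44 billion

Currency deposit ¥61 billion: reserves +¥61B, deposits +¥61B.
OMO purchase (from banks) ¥87 billion: reserves +¥87B, deposits 0.
Government spending ¥56.5 billion: reserves +¥56.5B, deposits +¥56.5B.
Currency withdrawal ¥67 billion: reserves −¥67B, deposits −¥67B.
Totals: Δreserves = +¥137.5B, Δdeposits = +¥50.5B.
Δrequired reserves = 12% × +¥50.5B = +¥6.06B.
Δexcess reserves = Δreserves − Δrequired = +¥137.5B − (+¥6.06B) = +¥131.44 billion.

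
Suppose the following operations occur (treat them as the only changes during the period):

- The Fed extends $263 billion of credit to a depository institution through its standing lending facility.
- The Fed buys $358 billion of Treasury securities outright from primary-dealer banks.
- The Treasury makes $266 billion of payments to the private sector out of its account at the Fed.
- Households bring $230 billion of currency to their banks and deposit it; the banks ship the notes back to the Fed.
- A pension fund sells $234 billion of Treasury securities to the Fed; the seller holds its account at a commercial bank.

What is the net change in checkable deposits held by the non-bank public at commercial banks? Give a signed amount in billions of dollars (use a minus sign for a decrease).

Fed balance sheet:
  Assets:      Securities +$592B, Loans to banks +$263B
  Liabilities: Bank reserves +$1351B, Currency in circulation −$230B, Government deposits −$266B
Commercial banking system:
  Assets:      Reserves at CB +$1351B, Securities −$358B
  Liabilities: Checkable deposits +$730B, Borrowings from CB +$263B
So the change in checkable deposits held by the non-bank public at commercial banks is +$730 billion.

+$730 billion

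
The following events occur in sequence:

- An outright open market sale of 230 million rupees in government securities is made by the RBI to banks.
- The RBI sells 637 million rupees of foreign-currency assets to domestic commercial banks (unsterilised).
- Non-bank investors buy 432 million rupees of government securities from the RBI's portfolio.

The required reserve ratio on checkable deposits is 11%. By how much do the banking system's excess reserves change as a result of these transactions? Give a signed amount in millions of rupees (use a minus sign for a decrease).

OMO sale (to banks) 230 million rupees: reserves −230M, deposits 0.
FX sale 637 million rupees: reserves −637M, deposits 0.
Asset sale (to non-banks) 432 million rupees: reserves −432M, deposits −432M.
Totals: Δreserves = −1299M, Δdeposits = −432M.
Δrequired reserves = 11% × −432M = −47.52M.
Δexcess reserves = Δreserves − Δrequired = −1299M − (−47.52M) = -1251.48 million.

-1251.48 million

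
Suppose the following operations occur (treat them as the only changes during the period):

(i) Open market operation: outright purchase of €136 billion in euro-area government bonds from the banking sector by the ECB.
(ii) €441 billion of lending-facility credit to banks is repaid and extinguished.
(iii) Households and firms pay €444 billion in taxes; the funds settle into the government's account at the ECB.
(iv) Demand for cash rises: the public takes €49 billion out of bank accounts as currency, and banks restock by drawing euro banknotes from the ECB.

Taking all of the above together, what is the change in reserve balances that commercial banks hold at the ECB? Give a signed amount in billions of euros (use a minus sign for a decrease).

ECB balance sheet:
  Assets:      Securities +€136B, Loans to banks −€441B
  Liabilities: Bank reserves −€798B, Currency in circulation +€49B, Government deposits +€444B
Commercial banking system:
  Assets:      Reserves at CB −€798B, Securities −€136B
  Liabilities: Checkable deposits −€493B, Borrowings from CB −€441B
So the change in reserve balances that commercial banks hold at the ECB is -€798 billion.

-€798 billion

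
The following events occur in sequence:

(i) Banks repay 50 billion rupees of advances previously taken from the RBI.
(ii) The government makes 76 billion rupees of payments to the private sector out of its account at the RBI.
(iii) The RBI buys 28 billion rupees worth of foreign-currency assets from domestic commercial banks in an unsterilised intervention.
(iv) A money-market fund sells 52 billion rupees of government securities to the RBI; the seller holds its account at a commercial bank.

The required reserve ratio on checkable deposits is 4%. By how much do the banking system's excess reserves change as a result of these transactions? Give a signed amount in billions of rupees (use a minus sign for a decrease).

Discount-window repayment 50 billion rupees: reserves −50B, deposits 0.
Government spending 76 billion rupees: reserves +76B, deposits +76B.
FX purchase 28 billion rupees: reserves +28B, deposits 0.
Asset purchase (from non-banks) 52 billion rupees: reserves +52B, deposits +52B.
Totals: Δreserves = +106B, Δdeposits = +128B.
Δrequired reserves = 4% × +128B = +5.12B.
Δexcess reserves = Δreserves − Δrequired = +106B − (+5.12B) = +100.88 billion.

+100.88 billion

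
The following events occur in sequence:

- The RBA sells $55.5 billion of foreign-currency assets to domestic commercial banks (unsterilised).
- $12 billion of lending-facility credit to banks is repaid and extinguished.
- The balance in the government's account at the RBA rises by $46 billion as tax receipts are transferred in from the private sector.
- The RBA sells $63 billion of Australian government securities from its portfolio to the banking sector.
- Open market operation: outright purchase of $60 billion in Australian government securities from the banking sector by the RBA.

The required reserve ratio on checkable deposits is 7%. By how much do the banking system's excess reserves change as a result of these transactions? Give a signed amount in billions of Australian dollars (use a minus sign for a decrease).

FX sale $55.5 billion: reserves −$55.5B, deposits 0.
Discount-window repayment $12 billion: reserves −$12B, deposits 0.
Government account inflow $46 billion: reserves −$46B, deposits −$46B.
OMO sale (to banks) $63 billion: reserves −$63B, deposits 0.
OMO purchase (from banks) $60 billion: reserves +$60B, deposits 0.
Totals: Δreserves = −$116.5B, Δdeposits = −$46B.
Δrequired reserves = 7% × −$46B = −$3.22B.
Δexcess reserves = Δreserves − Δrequired = −$116.5B − (−$3.22B) = -$113.28 billion.

-$113.28 billion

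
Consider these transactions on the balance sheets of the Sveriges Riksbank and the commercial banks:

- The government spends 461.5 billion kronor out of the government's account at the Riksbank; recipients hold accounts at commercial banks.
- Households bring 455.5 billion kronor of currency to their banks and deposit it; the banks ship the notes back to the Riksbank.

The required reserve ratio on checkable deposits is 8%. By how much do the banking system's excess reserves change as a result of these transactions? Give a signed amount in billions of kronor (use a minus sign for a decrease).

Government spending 461.5 billion kronor: reserves +461.5B, deposits +461.5B.
Currency deposit 455.5 billion kronor: reserves +455.5B, deposits +455.5B.
Totals: Δreserves = +917B, Δdeposits = +917B.
Δrequired reserves = 8% × +917B = +73.36B.
Δexcess reserves = Δreserves − Δrequired = +917B − (+73.36B) = +843.64 billion.

+843.64 billion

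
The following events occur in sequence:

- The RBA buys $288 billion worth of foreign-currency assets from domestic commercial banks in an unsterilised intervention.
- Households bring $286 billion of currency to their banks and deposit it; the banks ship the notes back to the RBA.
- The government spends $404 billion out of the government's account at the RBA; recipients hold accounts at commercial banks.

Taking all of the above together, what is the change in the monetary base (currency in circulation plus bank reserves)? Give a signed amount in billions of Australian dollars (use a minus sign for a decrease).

+$692 billion

FX purchase $288 billion: RBA balance sheet expands → +$288B.
Currency deposit $286 billion: just a shift between currency and reserves — both are base money → 0.
Government spending $404 billion: a non-base liability converts back to reserves → +$404B.
Net: 288 + 0 + 404 = +$692 billion.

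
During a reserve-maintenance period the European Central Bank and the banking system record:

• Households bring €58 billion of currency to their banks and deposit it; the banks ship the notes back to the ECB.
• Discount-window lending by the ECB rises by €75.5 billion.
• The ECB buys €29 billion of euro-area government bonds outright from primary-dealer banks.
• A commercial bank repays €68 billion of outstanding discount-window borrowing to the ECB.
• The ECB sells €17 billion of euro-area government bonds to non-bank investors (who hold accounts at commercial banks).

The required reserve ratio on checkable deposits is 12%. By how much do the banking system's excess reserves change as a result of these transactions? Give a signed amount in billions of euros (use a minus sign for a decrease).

Currency deposit €58 billion: reserves +€58B, deposits +€58B.
Discount-window loan €75.5 billion: reserves +€75.5B, deposits 0.
OMO purchase (from banks) €29 billion: reserves +€29B, deposits 0.
Discount-window repayment €68 billion: reserves −€68B, deposits 0.
Asset sale (to non-banks) €17 billion: reserves −€17B, deposits −€17B.
Totals: Δreserves = +€77.5B, Δdeposits = +€41B.
Δrequired reserves = 12% × +€41B = +€4.92B.
Δexcess reserves = Δreserves − Δrequired = +€77.5B − (+€4.92B) = +€72.58 billion.

+€72.58 billion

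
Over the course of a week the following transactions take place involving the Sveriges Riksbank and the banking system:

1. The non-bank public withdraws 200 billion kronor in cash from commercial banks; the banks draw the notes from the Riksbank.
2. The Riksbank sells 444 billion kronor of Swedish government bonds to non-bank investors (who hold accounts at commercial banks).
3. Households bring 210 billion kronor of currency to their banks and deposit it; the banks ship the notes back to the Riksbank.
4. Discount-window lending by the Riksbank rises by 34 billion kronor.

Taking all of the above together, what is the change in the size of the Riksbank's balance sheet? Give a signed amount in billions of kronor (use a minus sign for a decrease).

-410 billion

Currency withdrawal 200 billion kronor: only the composition of liabilities changes → 0.
Asset sale (to non-banks) 444 billion kronor: a Riksbank asset is shed → −444B.
Currency deposit 210 billion kronor: only the composition of liabilities changes → 0.
Discount-window loan 34 billion kronor: a Riksbank asset is acquired → +34B.
Net: 0 − 444 + 0 + 34 = -410 billion.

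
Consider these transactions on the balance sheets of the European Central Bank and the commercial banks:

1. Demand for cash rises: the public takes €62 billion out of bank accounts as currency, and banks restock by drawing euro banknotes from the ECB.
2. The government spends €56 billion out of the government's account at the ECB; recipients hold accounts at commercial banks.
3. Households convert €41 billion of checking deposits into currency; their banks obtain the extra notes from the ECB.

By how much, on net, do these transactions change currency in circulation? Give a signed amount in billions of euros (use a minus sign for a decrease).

+€103 billion

Currency withdrawal €62 billion: notes leave the central bank → +€62B.
Government spending €56 billion: no currency enters or leaves circulation → 0.
Currency withdrawal €41 billion: notes leave the central bank → +€41B.
Net: 62 + 0 + 41 = +€103 billion.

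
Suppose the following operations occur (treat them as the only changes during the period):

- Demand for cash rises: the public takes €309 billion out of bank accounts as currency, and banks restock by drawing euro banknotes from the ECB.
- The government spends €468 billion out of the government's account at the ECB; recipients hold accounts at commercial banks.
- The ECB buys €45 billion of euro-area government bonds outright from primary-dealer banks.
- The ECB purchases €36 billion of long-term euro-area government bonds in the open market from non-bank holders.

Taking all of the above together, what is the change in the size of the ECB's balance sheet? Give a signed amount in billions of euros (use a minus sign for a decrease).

+€81 billion

Currency withdrawal €309 billion: only the composition of liabilities changes → 0.
Government spending €468 billion: only the composition of liabilities changes → 0.
OMO purchase (from banks) €45 billion: an ECB asset is acquired → +€45B.
Asset purchase (from non-banks) €36 billion: an ECB asset is acquired → +€36B.
Net: 0 + 0 + 45 + 36 = +€81 billion.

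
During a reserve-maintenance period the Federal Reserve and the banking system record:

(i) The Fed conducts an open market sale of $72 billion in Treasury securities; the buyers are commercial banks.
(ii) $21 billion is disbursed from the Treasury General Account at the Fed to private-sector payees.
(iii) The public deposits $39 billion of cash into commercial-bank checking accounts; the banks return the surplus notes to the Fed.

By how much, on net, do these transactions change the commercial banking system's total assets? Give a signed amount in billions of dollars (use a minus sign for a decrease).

+$60 billion

OMO sale (to banks) $72 billion: just an asset swap on bank balance sheets → 0.
Government spending $21 billion: bank balance sheets expand → +$21B.
Currency deposit $39 billion: bank balance sheets expand → +$39B.
Net: 0 + 21 + 39 = +$60 billion.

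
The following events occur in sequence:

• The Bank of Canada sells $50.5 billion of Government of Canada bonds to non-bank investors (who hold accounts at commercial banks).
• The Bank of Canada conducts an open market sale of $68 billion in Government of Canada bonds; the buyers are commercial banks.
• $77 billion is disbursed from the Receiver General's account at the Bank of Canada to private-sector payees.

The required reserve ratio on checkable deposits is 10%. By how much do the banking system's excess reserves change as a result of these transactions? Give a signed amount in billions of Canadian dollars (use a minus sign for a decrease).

-$44.15 billion

Asset sale (to non-banks) $50.5 billion: reserves −$50.5B, deposits −$50.5B.
OMO sale (to banks) $68 billion: reserves −$68B, deposits 0.
Government spending $77 billion: reserves +$77B, deposits +$77B.
Totals: Δreserves = −$41.5B, Δdeposits = +$26.5B.
Δrequired reserves = 10% × +$26.5B = +$2.65B.
Δexcess reserves = Δreserves − Δrequired = −$41.5B − (+$2.65B) = -$44.15 billion.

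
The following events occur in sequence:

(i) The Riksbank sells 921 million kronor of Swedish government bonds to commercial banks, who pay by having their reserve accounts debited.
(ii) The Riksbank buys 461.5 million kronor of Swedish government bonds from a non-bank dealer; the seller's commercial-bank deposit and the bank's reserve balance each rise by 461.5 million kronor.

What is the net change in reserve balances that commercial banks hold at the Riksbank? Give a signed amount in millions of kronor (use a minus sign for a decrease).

Riksbank balance sheet:
  Assets:      Securities −459.5M
  Liabilities: Bank reserves −459.5M
So the change in reserve balances that commercial banks hold at the Riksbank is -459.5 million.

-459.5 million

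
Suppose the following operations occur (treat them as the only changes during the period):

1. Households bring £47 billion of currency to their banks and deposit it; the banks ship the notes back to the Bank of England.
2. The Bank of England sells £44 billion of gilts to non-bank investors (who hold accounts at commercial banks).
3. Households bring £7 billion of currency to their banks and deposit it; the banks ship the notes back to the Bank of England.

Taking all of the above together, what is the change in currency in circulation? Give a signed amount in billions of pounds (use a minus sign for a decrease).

Bank of England balance sheet:
  Assets:      Securities −£44B
  Liabilities: Bank reserves +£10B, Currency in circulation −£54B
So the change in currency in circulation is -£54 billion.

-£54 billion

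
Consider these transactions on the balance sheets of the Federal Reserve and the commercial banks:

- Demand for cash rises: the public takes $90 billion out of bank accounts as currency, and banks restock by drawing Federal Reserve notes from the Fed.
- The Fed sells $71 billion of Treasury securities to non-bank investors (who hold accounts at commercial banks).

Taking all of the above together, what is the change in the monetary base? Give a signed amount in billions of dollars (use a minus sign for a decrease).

Currency withdrawal $90 billion: just a shift between currency and reserves — both are base money → 0.
Asset sale (to non-banks) $71 billion: Fed balance sheet contracts → −$71B.
Net: 0 − 71 = -$71 billion.

-$71 billion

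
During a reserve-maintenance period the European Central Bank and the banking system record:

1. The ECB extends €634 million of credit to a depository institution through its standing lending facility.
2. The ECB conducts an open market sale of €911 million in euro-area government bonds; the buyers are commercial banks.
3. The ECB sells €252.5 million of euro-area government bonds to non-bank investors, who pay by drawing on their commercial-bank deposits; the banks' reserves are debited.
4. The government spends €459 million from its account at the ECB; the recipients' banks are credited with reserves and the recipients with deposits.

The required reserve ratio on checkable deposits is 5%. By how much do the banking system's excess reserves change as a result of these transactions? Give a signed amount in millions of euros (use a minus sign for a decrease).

-€80.825 million

Discount-window loan €634 million: reserves +€634M, deposits 0.
OMO sale (to banks) €911 million: reserves −€911M, deposits 0.
Asset sale (to non-banks) €252.5 million: reserves −€252.5M, deposits −€252.5M.
Government spending €459 million: reserves +€459M, deposits +€459M.
Totals: Δreserves = −€70.5M, Δdeposits = +€206.5M.
Δrequired reserves = 5% × +€206.5M = +€10.325M.
Δexcess reserves = Δreserves − Δrequired = −€70.5M − (+€10.325M) = -€80.825 million.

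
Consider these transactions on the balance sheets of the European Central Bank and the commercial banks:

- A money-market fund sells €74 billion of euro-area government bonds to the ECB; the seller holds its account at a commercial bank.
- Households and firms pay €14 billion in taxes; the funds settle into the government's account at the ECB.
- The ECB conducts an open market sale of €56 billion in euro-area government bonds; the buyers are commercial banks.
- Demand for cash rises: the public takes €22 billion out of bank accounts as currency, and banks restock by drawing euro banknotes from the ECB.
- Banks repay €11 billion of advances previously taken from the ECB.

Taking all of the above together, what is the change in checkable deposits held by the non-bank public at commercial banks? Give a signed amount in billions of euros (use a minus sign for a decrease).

ECB balance sheet:
  Assets:      Securities +€18B, Loans to banks −€11B
  Liabilities: Bank reserves −€29B, Currency in circulation +€22B, Government deposits +€14B
Commercial banking system:
  Assets:      Reserves at CB −€29B, Securities +€56B
  Liabilities: Checkable deposits +€38B, Borrowings from CB −€11B
So the change in checkable deposits held by the non-bank public at commercial banks is +€38 billion.

+€38 billion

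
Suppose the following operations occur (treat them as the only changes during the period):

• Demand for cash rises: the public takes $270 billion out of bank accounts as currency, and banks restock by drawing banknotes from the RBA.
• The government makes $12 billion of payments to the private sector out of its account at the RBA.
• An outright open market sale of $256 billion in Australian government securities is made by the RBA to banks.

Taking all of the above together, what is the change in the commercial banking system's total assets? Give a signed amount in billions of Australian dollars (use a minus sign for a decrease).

RBA balance sheet:
  Assets:      Securities −$256B
  Liabilities: Bank reserves −$514B, Currency in circulation +$270B, Government deposits −$12B
Commercial banking system:
  Assets:      Reserves at CB −$514B, Securities +$256B
  Liabilities: Checkable deposits −$258B
Change in total bank assets = -$258 billion.

-$258 billion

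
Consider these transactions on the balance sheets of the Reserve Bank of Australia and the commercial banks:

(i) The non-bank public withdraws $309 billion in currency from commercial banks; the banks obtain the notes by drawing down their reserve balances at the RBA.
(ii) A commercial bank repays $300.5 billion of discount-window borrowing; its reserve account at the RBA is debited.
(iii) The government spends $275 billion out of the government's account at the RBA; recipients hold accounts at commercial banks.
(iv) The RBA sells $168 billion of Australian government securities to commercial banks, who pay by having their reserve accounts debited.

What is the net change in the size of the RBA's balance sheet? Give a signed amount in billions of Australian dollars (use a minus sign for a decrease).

-$468.5 billion

Currency withdrawal $309 billion: only the composition of liabilities changes → 0.
Discount-window repayment $300.5 billion: an RBA asset is shed → −$300.5B.
Government spending $275 billion: only the composition of liabilities changes → 0.
OMO sale (to banks) $168 billion: an RBA asset is shed → −$168B.
Net: 0 − 300.5 + 0 − 168 = -$468.5 billion.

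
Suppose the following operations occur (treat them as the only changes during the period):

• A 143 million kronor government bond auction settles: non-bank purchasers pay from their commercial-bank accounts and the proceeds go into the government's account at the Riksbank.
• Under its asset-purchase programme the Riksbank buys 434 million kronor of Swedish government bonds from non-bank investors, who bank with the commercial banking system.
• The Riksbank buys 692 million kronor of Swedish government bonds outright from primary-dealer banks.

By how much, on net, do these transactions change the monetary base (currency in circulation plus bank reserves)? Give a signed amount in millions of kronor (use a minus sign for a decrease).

Riksbank balance sheet:
  Assets:      Securities +1126M
  Liabilities: Bank reserves +983M, Government deposits +143M
Monetary base = currency + reserves: 0 + (+983M) = +983 million.

+983 million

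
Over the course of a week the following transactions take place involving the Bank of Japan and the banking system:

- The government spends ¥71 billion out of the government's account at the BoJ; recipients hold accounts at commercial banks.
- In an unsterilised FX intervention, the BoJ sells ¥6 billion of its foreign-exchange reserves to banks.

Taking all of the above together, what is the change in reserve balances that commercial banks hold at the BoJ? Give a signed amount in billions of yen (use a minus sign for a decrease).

Government spending ¥71 billion: government payments flow into bank reserve accounts → +¥71B.
FX sale ¥6 billion: the buying banks pay out of their reserve balances → −¥6B.
Net: 71 − 6 = +¥65 billion.

+¥65 billion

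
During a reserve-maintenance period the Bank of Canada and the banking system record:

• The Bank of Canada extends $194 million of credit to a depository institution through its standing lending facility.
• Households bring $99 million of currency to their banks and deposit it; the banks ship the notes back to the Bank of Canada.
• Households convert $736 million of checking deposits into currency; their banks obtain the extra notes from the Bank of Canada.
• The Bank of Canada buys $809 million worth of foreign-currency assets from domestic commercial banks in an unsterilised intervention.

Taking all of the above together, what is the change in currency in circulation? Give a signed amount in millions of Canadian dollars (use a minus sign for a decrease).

Bank of Canada balance sheet:
  Assets:      Loans to banks +$194M, Foreign assets +$809M
  Liabilities: Bank reserves +$366M, Currency in circulation +$637M
Commercial banking system:
  Assets:      Reserves at CB +$366M, Foreign assets −$809M
  Liabilities: Checkable deposits −$637M, Borrowings from CB +$194M
So the change in currency in circulation is +$637 million.

+$637 million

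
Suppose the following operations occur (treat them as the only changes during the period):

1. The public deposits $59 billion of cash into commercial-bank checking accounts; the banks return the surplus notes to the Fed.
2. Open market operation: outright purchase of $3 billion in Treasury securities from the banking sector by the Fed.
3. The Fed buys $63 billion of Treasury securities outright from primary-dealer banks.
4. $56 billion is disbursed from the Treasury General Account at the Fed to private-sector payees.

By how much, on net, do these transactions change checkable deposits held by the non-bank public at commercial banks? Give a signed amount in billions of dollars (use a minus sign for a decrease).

+$115 billion

Fed balance sheet:
  Assets:      Securities +$66B
  Liabilities: Bank reserves +$181B, Currency in circulation −$59B, Government deposits −$56B
Commercial banking system:
  Assets:      Reserves at CB +$181B, Securities −$66B
  Liabilities: Checkable deposits +$115B
So the change in checkable deposits held by the non-bank public at commercial banks is +$115 billion.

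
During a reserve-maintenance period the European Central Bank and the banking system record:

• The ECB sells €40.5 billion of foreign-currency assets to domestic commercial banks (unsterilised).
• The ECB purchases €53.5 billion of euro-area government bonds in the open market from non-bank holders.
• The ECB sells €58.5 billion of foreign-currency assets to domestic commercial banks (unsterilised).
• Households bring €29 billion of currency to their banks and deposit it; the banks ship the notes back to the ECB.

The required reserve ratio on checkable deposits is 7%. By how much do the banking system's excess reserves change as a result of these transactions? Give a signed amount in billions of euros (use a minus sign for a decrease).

-€22.275 billion

FX sale €40.5 billion: reserves −€40.5B, deposits 0.
Asset purchase (from non-banks) €53.5 billion: reserves +€53.5B, deposits +€53.5B.
FX sale €58.5 billion: reserves −€58.5B, deposits 0.
Currency deposit €29 billion: reserves +€29B, deposits +€29B.
Totals: Δreserves = −€16.5B, Δdeposits = +€82.5B.
Δrequired reserves = 7% × +€82.5B = +€5.775B.
Δexcess reserves = Δreserves − Δrequired = −€16.5B − (+€5.775B) = -€22.275 billion.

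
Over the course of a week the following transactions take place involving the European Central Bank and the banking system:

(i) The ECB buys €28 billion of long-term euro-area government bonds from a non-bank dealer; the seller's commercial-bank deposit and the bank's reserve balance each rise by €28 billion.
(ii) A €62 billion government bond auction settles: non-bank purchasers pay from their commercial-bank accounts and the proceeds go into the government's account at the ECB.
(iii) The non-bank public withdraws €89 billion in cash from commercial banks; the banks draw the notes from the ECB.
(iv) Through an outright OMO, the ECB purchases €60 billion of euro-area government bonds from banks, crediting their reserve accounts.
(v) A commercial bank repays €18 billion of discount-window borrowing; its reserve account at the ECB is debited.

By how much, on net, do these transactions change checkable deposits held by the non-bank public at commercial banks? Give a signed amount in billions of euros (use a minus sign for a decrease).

-€123 billion

Asset purchase (from non-banks) €28 billion: non-bank counterparties' bank balances rise → +€28B.
Government account inflow €62 billion: non-bank counterparties' bank balances fall → −€62B.
Currency withdrawal €89 billion: non-bank counterparties' bank balances fall → −€89B.
OMO purchase (from banks) €60 billion: the counterparty is a bank, so public deposits are unchanged → 0.
Discount-window repayment €18 billion: the counterparty is a bank, so public deposits are unchanged → 0.
Net: 28 − 62 − 89 + 0 + 0 = -€123 billion.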